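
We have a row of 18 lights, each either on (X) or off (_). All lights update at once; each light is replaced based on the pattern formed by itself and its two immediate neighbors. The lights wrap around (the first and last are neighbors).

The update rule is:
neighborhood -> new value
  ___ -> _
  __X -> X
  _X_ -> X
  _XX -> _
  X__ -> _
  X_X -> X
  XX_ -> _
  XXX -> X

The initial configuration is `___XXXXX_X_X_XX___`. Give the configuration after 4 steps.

XXXX_XXX_XX______X

__X_XXX_XXXXX_____
_XXX_X_X_XXX______
X_X_XXXXX_X_______
XXXX_XXX_XX______X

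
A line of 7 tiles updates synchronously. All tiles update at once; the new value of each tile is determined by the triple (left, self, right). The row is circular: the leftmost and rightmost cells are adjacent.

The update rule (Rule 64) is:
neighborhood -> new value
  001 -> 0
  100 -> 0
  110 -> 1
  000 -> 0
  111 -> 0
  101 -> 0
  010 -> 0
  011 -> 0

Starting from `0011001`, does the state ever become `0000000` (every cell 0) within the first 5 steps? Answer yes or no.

yes

0001000
0000000
all cells are 0 at step 2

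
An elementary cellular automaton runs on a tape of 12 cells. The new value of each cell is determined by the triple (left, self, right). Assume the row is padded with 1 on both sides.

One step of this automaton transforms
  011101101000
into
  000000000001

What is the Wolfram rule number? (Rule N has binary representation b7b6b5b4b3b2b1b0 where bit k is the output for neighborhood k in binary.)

position 2: 111 → 0  (bit 7 = 0)
position 3: 110 → 0  (bit 6 = 0)
position 0: 101 → 0  (bit 5 = 0)
position 9: 100 → 0  (bit 4 = 0)
position 1: 011 → 0  (bit 3 = 0)
position 8: 010 → 0  (bit 2 = 0)
position 11: 001 → 1  (bit 1 = 1)
position 10: 000 → 0  (bit 0 = 0)
bits b7..b0 = 00000010 = 2

2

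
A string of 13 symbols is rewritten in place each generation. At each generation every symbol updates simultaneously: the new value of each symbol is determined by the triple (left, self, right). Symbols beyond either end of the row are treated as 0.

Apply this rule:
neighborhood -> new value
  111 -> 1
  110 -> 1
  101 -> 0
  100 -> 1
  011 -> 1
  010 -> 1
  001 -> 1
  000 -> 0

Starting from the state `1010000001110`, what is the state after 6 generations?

1011000011111
1011100111111
1011111111111
1011111111111  (fixed point — unchanged through generation 6)

1011111111111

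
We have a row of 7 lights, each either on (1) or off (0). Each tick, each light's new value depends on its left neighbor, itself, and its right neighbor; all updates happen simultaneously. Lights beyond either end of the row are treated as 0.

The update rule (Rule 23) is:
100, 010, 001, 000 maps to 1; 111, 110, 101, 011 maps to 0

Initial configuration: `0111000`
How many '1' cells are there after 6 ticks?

1000111
1111000
0000111
1111000  (repeats tick 2; period 2)
tick 6: 1111000
count of 1: 4

4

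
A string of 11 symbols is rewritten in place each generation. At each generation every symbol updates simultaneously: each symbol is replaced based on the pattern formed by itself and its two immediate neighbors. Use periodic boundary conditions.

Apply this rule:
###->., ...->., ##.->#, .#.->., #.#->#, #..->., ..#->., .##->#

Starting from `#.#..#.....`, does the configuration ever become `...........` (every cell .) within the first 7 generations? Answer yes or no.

.#.........
...........
all cells are . at generation 2

yes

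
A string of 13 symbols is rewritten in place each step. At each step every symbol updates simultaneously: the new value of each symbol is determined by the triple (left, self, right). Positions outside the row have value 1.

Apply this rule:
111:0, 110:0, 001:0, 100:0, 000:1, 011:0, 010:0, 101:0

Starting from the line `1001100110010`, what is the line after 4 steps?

0111111111110

step 1: 0000000000000
step 2: 0111111111110
step 3: 0000000000000  (repeats step 1; period 2)
step 4: 0111111111110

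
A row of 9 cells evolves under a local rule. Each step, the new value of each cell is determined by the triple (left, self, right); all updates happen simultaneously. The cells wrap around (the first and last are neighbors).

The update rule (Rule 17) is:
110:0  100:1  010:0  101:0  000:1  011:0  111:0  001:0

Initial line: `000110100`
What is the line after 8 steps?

step 1: 110000011
step 2: 001111000
step 3: 100000111
step 4: 011110000
step 5: 000001111
step 6: 111100000
step 7: 000011110
step 8: 111000001

111000001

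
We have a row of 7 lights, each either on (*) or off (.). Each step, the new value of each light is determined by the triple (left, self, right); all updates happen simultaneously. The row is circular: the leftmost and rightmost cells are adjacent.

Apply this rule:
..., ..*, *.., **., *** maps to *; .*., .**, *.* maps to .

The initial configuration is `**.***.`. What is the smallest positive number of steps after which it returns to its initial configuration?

.*..**.
*.**.**
*..*..*
***.**.
.**..*.
*.***.*
*..**..
.**.***
..*..**
**.**.*
**..*..
.***.**
..**..*
**.***.

14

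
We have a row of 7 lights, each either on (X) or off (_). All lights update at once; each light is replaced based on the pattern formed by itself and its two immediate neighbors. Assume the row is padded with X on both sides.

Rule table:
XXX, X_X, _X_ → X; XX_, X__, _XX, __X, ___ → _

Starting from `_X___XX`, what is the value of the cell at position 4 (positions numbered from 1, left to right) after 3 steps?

_

XX____X
X______
_______
position 4 holds _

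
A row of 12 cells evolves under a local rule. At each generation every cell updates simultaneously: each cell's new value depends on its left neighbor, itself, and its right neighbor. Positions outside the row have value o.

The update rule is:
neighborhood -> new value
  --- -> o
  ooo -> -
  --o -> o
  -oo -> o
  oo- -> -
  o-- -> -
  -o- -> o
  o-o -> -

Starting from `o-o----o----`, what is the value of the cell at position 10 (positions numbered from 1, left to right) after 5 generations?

--o-oooo-ooo
-oo-o----o--
-o--o-oooo-o
-o-oo-o----o
-o-o--o-oooo
position 10 holds o

o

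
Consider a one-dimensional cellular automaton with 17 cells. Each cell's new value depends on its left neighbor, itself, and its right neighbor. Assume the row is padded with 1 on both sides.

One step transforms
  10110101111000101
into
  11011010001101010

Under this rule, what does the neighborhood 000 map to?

At position 12 the neighborhood is 000; the next row has 0 there.

0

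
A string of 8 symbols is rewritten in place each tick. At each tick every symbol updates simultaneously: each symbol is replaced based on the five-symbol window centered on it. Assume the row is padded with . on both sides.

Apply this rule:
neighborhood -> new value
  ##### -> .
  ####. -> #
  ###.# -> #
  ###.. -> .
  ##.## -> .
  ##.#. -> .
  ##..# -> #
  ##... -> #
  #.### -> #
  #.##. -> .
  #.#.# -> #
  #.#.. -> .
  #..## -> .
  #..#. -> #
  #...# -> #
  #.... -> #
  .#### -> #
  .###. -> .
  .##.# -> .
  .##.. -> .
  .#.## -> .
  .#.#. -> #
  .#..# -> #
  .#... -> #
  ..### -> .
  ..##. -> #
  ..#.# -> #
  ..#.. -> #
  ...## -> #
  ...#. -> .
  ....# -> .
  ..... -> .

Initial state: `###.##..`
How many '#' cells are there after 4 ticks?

6

..#...##
..#####.
.#.#.#.#
.######.
count of #: 6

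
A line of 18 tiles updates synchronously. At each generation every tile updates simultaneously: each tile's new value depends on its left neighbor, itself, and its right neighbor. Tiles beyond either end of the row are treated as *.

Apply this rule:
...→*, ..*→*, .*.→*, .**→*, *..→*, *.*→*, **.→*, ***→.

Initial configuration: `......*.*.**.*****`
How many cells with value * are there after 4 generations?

generation 1: **************....
generation 2: .............*****
generation 3: **************....  (repeats generation 1; period 2)
generation 4: .............*****
count of *: 5

5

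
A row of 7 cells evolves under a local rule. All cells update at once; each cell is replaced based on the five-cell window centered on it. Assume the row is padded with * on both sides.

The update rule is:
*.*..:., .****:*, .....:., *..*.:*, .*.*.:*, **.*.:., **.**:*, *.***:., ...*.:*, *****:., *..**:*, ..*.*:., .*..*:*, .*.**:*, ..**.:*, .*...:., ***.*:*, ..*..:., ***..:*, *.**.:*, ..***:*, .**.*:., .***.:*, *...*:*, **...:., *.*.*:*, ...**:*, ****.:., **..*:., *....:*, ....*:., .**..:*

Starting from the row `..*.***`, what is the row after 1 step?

.*.*.*.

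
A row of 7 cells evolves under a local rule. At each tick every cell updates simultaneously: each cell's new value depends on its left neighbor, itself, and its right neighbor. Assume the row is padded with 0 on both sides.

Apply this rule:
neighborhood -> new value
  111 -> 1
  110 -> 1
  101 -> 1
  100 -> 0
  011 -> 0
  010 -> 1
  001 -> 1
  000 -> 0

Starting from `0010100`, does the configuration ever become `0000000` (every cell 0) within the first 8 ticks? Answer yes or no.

0111100
1011100
1101100
0110100
1011100  (repeats tick 2; period 3)
tick 8: 1011100
tick 8 is 1011100, still not uniform 0

no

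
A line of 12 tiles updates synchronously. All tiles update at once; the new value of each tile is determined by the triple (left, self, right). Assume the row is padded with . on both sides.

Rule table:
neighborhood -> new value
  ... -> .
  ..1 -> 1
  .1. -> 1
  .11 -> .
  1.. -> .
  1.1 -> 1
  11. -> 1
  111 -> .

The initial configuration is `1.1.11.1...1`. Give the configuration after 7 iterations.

1..1.1..1111

1111.111..11
...11..1.1.1
..1.1.111111
.11111.....1
1....1....11
1...11...1.1
1..1.1..1111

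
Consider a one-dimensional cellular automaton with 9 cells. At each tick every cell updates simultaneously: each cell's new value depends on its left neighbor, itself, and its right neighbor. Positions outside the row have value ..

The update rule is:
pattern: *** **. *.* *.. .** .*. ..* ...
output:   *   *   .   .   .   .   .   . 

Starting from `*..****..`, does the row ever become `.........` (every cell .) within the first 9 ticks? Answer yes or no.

tick 1: ....***..
tick 2: .....**..
tick 3: ......*..
tick 4: .........
all cells are . at tick 4

yes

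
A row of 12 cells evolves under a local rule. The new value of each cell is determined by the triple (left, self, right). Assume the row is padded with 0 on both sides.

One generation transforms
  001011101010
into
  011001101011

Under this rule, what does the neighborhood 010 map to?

1

At position 2 the neighborhood is 010; the next row has 1 there.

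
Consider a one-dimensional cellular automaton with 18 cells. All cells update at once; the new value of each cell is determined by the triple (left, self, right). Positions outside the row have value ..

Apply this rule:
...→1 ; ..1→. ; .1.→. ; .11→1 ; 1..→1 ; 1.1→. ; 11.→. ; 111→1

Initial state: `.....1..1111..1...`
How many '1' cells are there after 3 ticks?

9

tick 1: 1111..1.111.1..111
tick 2: 111.1...11...1.11.
tick 3: 11...11.1.11...1.1
count of 1: 9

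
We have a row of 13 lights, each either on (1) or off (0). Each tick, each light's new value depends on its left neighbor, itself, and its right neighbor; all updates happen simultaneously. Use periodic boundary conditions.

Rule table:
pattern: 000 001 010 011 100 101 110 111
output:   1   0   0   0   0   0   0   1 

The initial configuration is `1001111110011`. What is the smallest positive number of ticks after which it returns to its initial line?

0000111100001
0110011001100
0000000000001
0111111111100
0011111111001
0001111110000
1100111100111
1000011000011
0011000011001
0000011000000
1111000011111
1110011001111
1100000000111
1001111110011

14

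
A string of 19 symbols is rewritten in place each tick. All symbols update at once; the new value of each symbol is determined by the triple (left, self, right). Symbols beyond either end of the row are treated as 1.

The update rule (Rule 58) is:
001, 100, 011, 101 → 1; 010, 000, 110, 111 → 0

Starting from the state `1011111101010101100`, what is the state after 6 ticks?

1101010101101101101

tick 1: 0110000010101011011
tick 2: 1101000101010110110
tick 3: 0010101010101101101
tick 4: 1101010101011011011
tick 5: 0010101010110110110
tick 6: 1101010101101101101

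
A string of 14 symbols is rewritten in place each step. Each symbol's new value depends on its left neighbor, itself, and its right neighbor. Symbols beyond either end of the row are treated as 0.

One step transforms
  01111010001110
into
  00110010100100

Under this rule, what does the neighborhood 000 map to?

At position 8 the neighborhood is 000; the next row has 1 there.

1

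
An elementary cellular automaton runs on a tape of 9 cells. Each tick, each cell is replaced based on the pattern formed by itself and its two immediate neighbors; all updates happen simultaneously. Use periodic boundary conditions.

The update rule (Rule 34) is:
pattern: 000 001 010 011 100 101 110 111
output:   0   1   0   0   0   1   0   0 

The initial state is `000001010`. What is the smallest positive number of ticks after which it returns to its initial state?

9

000010100
000101000
001010000
010100000
101000000
010000001
100000010
000000101
000001010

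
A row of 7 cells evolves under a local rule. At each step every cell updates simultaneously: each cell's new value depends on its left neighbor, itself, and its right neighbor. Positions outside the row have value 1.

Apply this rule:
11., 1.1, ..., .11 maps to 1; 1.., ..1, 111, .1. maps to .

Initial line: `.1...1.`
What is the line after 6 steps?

..1.1..

1..1..1
1.....1
1.111.1
111.111
..111..
..1.1..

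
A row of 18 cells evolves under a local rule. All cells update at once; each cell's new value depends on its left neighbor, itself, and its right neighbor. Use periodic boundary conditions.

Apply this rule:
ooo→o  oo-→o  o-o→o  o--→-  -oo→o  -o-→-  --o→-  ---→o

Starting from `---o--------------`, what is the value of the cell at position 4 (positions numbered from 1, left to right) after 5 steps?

o

oo---ooooooooooooo
oo-o-ooooooooooooo
ooo-oooooooooooooo
oooooooooooooooooo
oooooooooooooooooo
position 4 holds o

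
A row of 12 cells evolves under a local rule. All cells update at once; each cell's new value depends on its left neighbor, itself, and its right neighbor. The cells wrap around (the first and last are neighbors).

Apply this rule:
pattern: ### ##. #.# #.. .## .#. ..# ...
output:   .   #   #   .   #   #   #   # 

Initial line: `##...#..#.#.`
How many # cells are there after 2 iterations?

6

##.###.#####
.###.###....
count of #: 6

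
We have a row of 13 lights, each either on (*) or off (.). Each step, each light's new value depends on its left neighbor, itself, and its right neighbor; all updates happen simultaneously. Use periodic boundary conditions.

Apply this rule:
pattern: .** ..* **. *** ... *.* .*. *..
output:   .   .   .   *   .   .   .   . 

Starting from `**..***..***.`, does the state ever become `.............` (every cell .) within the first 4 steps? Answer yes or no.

.....*....*..
.............
all cells are . at step 2

yes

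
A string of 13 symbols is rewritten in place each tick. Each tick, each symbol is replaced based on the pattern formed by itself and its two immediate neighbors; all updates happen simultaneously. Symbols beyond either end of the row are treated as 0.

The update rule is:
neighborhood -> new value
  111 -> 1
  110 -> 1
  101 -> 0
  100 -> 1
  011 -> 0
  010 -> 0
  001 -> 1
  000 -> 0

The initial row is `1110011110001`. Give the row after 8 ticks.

tick 1: 0111101111010
tick 2: 1011100111001
tick 3: 0001111011110
tick 4: 0010111001111
tick 5: 0100011110111
tick 6: 1010101110011
tick 7: 0000000111101
tick 8: 0000001011100

0000001011100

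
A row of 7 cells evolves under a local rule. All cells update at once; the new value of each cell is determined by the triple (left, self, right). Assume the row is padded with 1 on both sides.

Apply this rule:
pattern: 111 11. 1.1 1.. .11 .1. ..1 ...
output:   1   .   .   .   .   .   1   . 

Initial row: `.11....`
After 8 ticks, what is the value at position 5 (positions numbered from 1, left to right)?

.

......1
.....1.
....1..
...1..1
..1..1.
.1..1..
...1..1  (repeats tick 4; period 3)
tick 8: ..1..1.
position 5 holds .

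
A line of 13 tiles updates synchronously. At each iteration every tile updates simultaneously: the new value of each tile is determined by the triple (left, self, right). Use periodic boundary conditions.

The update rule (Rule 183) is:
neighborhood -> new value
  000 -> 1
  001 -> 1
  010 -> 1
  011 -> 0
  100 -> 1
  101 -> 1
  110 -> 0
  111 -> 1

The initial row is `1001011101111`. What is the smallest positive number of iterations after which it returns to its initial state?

39

0111101010111
1011011111010
1100101110111
1011110101011
0101101111101
1110010111011
1101111010101
1010110111110
1111001011101
1110111101010
0101011011111
1111100101110
0111011110101
1010101101111
0111110010111
1011101111010
1101010110111
1011111001011
0101110111101
1110101011011
1101111100101
1010111011110
1111010101101
1110111110010
0101011101111
1111101010110
0111011111001
1010101110111
0111110101011
1011101111100
1101010111011
1011111010101
0101110111110
1110101011101
1101111101010
0010111011111
1111010101110
0110111110101
1001011101111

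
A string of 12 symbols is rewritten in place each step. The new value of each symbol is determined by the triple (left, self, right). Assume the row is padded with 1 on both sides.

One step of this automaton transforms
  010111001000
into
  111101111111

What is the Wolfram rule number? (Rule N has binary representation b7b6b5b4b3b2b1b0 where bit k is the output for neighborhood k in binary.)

position 4: 111 → 0  (bit 7 = 0)
position 5: 110 → 1  (bit 6 = 1)
position 0: 101 → 1  (bit 5 = 1)
position 6: 100 → 1  (bit 4 = 1)
position 3: 011 → 1  (bit 3 = 1)
position 1: 010 → 1  (bit 2 = 1)
position 7: 001 → 1  (bit 1 = 1)
position 10: 000 → 1  (bit 0 = 1)
bits b7..b0 = 01111111 = 127

127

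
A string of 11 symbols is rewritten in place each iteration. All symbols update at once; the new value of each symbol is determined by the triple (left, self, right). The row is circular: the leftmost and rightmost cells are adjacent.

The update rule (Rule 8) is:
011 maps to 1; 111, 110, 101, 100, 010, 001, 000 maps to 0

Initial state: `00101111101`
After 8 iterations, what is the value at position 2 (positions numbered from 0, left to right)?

0

iteration 1: 00001000000
iteration 2: 00000000000
iteration 3: 00000000000  (fixed point — unchanged through iteration 8)
position 2 holds 0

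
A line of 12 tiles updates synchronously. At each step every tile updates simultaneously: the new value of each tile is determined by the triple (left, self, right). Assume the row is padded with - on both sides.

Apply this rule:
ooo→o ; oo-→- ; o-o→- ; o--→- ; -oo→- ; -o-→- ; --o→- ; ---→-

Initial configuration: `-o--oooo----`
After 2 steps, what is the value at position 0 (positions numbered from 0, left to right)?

step 1: -----oo-----
step 2: ------------
position 0 holds -

-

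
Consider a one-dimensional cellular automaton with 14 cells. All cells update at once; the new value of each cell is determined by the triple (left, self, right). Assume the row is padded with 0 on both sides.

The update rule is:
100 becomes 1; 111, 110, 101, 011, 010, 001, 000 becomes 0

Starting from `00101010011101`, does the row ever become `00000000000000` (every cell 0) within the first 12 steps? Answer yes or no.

00000001000000
00000000100000
00000000010000
00000000001000
00000000000100
00000000000010
00000000000001
00000000000000
all cells are 0 at step 8

yes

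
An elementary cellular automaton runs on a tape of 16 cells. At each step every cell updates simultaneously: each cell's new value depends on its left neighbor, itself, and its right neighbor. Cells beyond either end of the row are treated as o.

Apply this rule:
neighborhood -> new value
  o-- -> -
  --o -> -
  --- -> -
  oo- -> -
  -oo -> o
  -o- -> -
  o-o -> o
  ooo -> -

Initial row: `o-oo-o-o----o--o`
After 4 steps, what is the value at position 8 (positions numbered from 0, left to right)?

-

-oo-o-o--------o
oo-o-o---------o
--o-o----------o
---o-----------o
position 8 holds -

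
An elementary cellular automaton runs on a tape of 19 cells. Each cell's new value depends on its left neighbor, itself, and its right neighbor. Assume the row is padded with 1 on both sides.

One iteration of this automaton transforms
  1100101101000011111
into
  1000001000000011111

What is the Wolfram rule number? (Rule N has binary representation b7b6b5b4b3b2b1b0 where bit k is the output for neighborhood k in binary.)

136

position 0: 111 → 1  (bit 7 = 1)
position 1: 110 → 0  (bit 6 = 0)
position 5: 101 → 0  (bit 5 = 0)
position 2: 100 → 0  (bit 4 = 0)
position 6: 011 → 1  (bit 3 = 1)
position 4: 010 → 0  (bit 2 = 0)
position 3: 001 → 0  (bit 1 = 0)
position 11: 000 → 0  (bit 0 = 0)
bits b7..b0 = 10001000 = 136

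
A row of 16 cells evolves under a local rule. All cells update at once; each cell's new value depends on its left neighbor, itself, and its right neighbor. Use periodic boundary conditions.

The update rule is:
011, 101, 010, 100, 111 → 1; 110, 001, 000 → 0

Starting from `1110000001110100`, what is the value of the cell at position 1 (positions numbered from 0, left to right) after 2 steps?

step 1: 1101000001101110
step 2: 1011100001011101
position 1 holds 0

0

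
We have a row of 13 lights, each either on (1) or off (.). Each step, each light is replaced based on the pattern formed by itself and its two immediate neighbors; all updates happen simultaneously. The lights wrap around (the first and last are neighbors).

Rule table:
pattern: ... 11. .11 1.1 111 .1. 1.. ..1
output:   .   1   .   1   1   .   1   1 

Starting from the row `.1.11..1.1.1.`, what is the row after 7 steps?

1.1.111.1.1.1
11.1.111.1.1.
.11.1.111.1.1
1.11.1.111.1.
.1.11.1.111.1
1.1.11.1.111.
.1.1.11.1.111

.1.1.11.1.111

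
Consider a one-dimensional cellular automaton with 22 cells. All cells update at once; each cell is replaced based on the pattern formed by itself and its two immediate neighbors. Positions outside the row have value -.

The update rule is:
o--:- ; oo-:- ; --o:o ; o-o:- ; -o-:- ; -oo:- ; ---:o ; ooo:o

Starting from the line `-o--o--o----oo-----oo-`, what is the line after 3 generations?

o--o--o--ooo---oooo---
--o--o--o-o--oo-oo--oo
oo--o--o----o------o--

oo--o--o----o------o--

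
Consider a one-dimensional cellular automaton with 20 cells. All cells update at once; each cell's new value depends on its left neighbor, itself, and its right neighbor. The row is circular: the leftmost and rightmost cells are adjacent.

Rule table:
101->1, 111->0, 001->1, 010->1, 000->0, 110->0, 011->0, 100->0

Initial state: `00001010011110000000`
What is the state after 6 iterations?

00011110100000000000
00100001100000000000
01100010000000000000
10000110000000000000
10001000000000000001
00011000000000000010

00011000000000000010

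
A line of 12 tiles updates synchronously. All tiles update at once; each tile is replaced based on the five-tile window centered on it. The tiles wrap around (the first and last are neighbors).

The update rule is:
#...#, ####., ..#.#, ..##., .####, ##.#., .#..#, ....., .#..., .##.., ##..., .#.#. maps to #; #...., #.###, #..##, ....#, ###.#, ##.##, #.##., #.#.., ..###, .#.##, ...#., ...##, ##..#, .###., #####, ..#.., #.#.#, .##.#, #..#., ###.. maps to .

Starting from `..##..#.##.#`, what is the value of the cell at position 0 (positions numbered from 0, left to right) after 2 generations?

.

generation 1: #.##..#...#.
generation 2: ...#...##.##
position 0 holds .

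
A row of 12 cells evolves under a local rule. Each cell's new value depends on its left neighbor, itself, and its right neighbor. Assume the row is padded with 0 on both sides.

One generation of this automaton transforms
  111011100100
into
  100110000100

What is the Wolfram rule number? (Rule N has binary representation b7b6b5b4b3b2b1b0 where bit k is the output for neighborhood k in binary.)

44

position 1: 111 → 0  (bit 7 = 0)
position 2: 110 → 0  (bit 6 = 0)
position 3: 101 → 1  (bit 5 = 1)
position 7: 100 → 0  (bit 4 = 0)
position 0: 011 → 1  (bit 3 = 1)
position 9: 010 → 1  (bit 2 = 1)
position 8: 001 → 0  (bit 1 = 0)
position 11: 000 → 0  (bit 0 = 0)
bits b7..b0 = 00101100 = 44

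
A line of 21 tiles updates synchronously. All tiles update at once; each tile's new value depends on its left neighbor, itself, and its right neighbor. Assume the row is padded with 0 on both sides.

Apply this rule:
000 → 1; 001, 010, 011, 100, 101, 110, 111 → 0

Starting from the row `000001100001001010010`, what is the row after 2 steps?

000001100001111111111

step 1: 111100001100000000000
step 2: 000001100001111111111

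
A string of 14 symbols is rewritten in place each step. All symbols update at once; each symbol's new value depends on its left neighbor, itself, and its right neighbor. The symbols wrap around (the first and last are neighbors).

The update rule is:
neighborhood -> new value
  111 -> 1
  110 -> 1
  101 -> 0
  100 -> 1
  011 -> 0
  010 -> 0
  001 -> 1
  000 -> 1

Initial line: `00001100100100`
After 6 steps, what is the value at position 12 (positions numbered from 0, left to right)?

11110111011011
11110011001001
11111101110110
01111100110010
10111111011101
10011111001100
position 12 holds 0

0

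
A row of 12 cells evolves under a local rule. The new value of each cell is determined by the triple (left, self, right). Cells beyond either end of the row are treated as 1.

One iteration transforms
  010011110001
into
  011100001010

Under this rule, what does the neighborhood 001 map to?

At position 3 the neighborhood is 001; the next row has 1 there.

1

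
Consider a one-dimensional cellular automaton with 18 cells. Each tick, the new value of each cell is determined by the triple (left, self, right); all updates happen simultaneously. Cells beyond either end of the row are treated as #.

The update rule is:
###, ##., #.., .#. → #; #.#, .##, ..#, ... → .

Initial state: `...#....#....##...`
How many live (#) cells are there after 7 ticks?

11

#..##...##....##..
##..##...##....##.
###..##...##....#.
####..##...##...#.
#####..##...##..#.
######..##...##.#.
#######..##...#.#.
count of #: 11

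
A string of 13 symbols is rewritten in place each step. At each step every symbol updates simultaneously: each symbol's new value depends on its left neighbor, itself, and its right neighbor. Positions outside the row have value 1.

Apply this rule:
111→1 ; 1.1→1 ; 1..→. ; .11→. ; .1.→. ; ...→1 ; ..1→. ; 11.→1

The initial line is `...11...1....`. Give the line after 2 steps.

step 1: .1..1.1...11.
step 2: 1....1..1..11

1....1..1..11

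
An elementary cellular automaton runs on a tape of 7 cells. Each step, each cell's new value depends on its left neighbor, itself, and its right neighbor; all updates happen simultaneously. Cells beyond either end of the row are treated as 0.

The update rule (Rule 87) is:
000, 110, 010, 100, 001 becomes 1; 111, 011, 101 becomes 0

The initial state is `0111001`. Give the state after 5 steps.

1001111
1110001
0011111
1100001
0111111

0111111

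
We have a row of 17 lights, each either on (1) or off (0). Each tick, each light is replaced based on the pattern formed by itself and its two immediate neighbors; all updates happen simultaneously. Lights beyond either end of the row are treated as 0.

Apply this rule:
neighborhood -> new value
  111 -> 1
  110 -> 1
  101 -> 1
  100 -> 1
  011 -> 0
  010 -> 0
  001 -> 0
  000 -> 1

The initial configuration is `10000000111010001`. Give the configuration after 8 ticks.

00100100111111001

01111110011101100
00111111001110111
10011111100111011
01001111110011101
00100111111001110
10010011111100111
01001001111110011
00100100111111001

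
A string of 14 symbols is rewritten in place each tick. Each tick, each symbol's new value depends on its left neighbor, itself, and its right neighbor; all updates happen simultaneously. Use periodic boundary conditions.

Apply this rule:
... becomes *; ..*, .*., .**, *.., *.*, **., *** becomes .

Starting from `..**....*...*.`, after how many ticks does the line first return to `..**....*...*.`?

2

*....**...*...
..**....*...*.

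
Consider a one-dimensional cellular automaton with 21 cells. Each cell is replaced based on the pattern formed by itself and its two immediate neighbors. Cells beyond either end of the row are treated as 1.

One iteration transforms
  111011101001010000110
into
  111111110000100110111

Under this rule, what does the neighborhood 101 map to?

At position 3 the neighborhood is 101; the next row has 1 there.

1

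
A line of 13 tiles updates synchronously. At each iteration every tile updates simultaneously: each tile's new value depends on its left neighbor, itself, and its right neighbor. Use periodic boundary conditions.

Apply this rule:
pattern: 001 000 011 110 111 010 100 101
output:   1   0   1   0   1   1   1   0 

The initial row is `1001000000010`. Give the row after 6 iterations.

0111001111111

iteration 1: 1111100000110
iteration 2: 1111010001100
iteration 3: 1110011011011
iteration 4: 1101110010011
iteration 5: 1001101111111
iteration 6: 0111001111111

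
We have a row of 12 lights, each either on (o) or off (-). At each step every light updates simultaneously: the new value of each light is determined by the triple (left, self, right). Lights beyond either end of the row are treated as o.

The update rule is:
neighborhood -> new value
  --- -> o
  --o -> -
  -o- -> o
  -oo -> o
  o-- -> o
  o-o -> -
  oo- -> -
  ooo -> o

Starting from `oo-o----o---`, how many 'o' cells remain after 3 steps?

6

o--oooo-ooo-
-o-ooo--oo--
-o-oo-o-o-o-
count of o: 6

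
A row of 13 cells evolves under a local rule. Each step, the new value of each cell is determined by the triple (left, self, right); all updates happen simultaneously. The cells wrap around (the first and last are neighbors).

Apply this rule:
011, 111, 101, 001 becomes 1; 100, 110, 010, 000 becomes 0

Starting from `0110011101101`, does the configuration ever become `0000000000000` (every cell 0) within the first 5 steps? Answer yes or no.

1100111011010
1001110110101
0011101101011
0111011010110
1110110101100
step 5 is 1110110101100, still not uniform 0

no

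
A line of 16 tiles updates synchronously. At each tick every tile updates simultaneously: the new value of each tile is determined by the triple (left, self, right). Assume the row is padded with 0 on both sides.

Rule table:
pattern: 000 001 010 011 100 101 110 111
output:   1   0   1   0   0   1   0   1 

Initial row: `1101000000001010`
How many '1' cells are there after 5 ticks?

tick 1: 0011011111101110
tick 2: 1000101111010100
tick 3: 1010110110111101
tick 4: 1111001001011011
tick 5: 0110001001100100
count of 1: 6

6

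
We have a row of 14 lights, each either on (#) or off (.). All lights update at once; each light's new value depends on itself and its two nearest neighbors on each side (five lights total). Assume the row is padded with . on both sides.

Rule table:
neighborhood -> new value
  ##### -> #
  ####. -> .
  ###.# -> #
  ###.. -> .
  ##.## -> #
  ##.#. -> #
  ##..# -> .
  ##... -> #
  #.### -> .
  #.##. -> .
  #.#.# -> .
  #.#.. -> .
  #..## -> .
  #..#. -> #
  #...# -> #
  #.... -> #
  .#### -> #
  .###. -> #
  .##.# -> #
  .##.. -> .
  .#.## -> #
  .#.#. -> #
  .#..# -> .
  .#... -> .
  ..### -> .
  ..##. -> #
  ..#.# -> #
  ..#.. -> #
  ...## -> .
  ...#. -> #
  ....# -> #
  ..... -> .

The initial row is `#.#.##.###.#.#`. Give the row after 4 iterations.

..###.#.##.#..

iteration 1: ##.#.##.###.#.
iteration 2: ###.#.##.###..
iteration 3: .###.#.##.#.##
iteration 4: ..###.#.##.#..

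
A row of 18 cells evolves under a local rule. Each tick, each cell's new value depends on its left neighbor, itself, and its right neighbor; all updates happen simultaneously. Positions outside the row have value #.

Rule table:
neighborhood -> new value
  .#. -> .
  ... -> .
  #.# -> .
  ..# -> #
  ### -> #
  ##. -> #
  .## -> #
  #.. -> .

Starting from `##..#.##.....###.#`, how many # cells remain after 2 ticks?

##.#..##....####.#
##...###...#####.#
count of #: 11

11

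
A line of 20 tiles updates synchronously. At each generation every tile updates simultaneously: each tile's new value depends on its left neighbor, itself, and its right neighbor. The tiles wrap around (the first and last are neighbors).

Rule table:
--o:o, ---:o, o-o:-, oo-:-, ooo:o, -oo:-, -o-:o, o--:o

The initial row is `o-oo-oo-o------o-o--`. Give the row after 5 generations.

o-------oooooooo-ooo
-ooooooo-oooooo---oo
--ooooo---oooo-ooo--
oo-ooo-ooo-oo---o-oo
o---o---o----oooo--o

o---o---o----oooo--o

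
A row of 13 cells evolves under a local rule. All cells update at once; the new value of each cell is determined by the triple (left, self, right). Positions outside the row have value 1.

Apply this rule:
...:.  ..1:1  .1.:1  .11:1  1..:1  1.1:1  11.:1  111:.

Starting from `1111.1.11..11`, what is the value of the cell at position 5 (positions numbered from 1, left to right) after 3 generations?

generation 1: ...111111111.
generation 2: 1.11.......11
generation 3: 11111.....11.
position 5 holds 1

1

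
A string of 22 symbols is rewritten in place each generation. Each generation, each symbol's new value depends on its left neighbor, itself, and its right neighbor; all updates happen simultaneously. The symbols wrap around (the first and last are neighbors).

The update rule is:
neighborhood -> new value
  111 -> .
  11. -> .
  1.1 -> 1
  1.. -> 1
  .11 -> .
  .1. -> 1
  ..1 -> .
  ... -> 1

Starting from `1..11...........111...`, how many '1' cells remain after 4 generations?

6

11...1111111111....11.
..11...........111...1
1...1111111111....11.1
.11...........111...1.
count of 1: 6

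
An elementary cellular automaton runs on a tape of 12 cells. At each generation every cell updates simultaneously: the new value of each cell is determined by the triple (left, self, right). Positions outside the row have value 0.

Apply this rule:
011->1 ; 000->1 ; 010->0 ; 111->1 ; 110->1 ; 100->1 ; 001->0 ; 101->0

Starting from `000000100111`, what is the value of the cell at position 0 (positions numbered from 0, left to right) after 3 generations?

1

111110010111
111111000111
111111110111
position 0 holds 1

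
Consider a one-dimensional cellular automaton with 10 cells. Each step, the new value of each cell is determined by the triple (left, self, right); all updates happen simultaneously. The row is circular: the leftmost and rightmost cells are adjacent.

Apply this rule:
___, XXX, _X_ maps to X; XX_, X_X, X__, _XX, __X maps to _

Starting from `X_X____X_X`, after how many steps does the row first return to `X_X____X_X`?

__X_XX_X__
X_X____X_X

2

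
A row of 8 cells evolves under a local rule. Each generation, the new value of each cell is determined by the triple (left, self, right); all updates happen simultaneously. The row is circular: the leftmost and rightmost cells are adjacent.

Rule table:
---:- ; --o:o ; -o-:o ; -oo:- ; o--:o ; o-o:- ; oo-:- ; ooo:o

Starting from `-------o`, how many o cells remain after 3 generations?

o-----oo
-o---o-o
-oo-oo-o
count of o: 5

5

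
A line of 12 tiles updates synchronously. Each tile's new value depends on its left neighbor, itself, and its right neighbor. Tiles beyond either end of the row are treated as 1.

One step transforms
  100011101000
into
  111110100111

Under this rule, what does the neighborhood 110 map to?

1

At position 0 the neighborhood is 110; the next row has 1 there.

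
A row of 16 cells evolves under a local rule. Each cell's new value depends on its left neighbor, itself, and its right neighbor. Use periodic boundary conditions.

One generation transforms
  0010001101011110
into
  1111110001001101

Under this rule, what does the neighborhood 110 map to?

At position 7 the neighborhood is 110; the next row has 0 there.

0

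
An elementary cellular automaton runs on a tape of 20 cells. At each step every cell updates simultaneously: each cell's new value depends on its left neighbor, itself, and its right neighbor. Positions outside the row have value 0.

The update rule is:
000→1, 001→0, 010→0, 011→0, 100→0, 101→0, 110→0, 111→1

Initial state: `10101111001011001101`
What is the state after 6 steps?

01111111000011110000

00000110000000000000
11110000111111111111
01100110011111111110
00000000001111111100
11111111100111111001
01111111000011110000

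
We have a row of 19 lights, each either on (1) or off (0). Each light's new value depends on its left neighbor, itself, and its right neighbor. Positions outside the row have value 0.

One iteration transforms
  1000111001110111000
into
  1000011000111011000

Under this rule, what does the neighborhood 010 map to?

At position 0 the neighborhood is 010; the next row has 1 there.

1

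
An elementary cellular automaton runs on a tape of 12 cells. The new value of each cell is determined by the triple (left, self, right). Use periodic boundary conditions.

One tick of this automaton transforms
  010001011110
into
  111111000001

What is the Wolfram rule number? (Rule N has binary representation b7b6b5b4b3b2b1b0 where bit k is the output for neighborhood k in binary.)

position 8: 111 → 0  (bit 7 = 0)
position 10: 110 → 0  (bit 6 = 0)
position 6: 101 → 0  (bit 5 = 0)
position 2: 100 → 1  (bit 4 = 1)
position 7: 011 → 0  (bit 3 = 0)
position 1: 010 → 1  (bit 2 = 1)
position 0: 001 → 1  (bit 1 = 1)
position 3: 000 → 1  (bit 0 = 1)
bits b7..b0 = 00010111 = 23

23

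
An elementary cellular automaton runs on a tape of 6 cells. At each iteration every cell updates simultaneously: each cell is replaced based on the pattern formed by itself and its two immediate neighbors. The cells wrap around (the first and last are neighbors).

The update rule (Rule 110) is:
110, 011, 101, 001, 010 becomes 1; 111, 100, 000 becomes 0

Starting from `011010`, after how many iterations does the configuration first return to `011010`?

111110
100011
100110
101111
111000
101001
111011
001110
011010

9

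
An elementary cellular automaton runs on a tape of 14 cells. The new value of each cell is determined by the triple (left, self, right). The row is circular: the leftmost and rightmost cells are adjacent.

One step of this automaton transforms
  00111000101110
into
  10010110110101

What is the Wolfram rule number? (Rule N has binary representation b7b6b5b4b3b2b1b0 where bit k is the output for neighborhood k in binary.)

position 3: 111 → 1  (bit 7 = 1)
position 4: 110 → 0  (bit 6 = 0)
position 9: 101 → 1  (bit 5 = 1)
position 5: 100 → 1  (bit 4 = 1)
position 2: 011 → 0  (bit 3 = 0)
position 8: 010 → 1  (bit 2 = 1)
position 1: 001 → 0  (bit 1 = 0)
position 0: 000 → 1  (bit 0 = 1)
bits b7..b0 = 10110101 = 181

181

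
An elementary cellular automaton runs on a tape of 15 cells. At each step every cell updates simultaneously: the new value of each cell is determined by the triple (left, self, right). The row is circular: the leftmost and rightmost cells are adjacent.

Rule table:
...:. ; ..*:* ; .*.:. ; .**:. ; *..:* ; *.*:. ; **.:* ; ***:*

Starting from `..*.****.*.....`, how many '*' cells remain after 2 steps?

.*...***..*....
*.*.*.****.*...
count of *: 8

8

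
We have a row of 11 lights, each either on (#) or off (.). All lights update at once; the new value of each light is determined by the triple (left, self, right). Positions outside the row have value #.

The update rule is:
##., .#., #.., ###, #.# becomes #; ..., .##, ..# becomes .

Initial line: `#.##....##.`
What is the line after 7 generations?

generation 1: ##.##....##
generation 2: ###.##....#
generation 3: ####.##....
generation 4: #####.##...
generation 5: ######.##..
generation 6: #######.##.
generation 7: ########.##

########.##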